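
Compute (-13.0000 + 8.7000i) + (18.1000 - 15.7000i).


Real: -13 + 18.1 = 5.1
Imag: 8.7 - 15.7 = -7

5.1000 - 7.0000i


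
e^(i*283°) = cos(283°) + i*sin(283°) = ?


cos(283°) = 0.2250
sin(283°) = -0.9744

e^(i*283°) = 0.2250 - 0.9744i


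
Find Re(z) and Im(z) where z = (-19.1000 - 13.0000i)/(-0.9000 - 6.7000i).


Multiply by conjugate: (-19.1000 - 13.0000i)(-0.9000 + 6.7000i) / ((-0.9)^2 + (-6.7)^2)
Numerator real = -19.1*(-0.9) - (13)*(-6.7) = 104.29
Numerator imag = -13*(-0.9) - (-19.1)*(-6.7) = -116.27
Denominator = 45.7
Re(z) = 104.29/45.7 = 2.2821
Im(z) = -116.27/45.7 = -2.5442

Re(z) = 2.2821, Im(z) = -2.5442


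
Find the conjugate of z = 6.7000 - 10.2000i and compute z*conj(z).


z_bar = 6.7000 + 10.2000i
z*z_bar = 6.7^2 + (-10.2)^2 = 44.89 + 104.04 = 148.93

z_bar = 6.7000 + 10.2000i, z*z_bar = 148.93


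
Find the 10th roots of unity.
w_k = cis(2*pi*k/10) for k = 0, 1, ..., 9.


The 10th roots of unity are cis(360k/10°) for k=0..9
Angle step = 360/10 = 36°
Primitive root: cis(36°)
Primitive root = 0.8090 + 0.5878i

10 roots at angles: 0°, 36°, 72°, 108°, 144°, 180°, 216°, 252°, 288°, 324°


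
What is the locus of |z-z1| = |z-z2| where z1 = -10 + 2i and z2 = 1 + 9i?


Equal distances means the locus is the perpendicular bisector of z1 and z2.
Midpoint = ((-10+1)/2, (2+9)/2) = (-4.5000, 5.5000)

Perpendicular bisector through (-4.5000, 5.5000)


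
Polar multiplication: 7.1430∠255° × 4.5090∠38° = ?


r = 7.1430 * 4.5090 = 32.2078
theta = 255° + 38° = 293° = 293° (mod 360)

32.2078 cis(293°)


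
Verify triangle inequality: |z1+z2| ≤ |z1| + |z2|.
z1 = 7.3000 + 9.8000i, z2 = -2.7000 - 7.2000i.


|z1| = sqrt(7.3^2 + 9.8^2) = sqrt(149.33) = 12.2201
|z2| = sqrt((-2.7)^2 + (-7.2)^2) = sqrt(59.13) = 7.6896
z1+z2 = 4.6000 + 2.6000i
|z1+z2| = sqrt(27.92) = 5.2839
|z1|+|z2| = 12.2201 + 7.6896 = 19.9097

|z1+z2| = 5.2839 ≤ |z1|+|z2| = 19.9097 (verified)


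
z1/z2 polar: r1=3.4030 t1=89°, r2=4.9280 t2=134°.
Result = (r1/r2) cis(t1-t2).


r = 3.4030 / 4.9280 = 0.6905
theta = 89° - 134° = -45° = 315° (mod 360)

0.6905 cis(315°)


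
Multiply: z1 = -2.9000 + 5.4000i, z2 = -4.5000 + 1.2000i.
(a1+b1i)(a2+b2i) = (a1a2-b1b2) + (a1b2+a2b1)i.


Real = -2.9*(-4.5) - 5.4*1.2 = 13.05 - 6.48 = 6.57
Imag = -2.9*1.2 - (4.5)*5.4 = -3.48 - (24.3) = -27.78

6.5700 - 27.7800i


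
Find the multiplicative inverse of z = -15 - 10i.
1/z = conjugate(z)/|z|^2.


|z|^2 = 225+100 = 325
1/z = (-15 + 10i)/325

1/z = -0.0462 + 0.0308i


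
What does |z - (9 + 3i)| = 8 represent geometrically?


|z - z0| = r is a circle with center z0 and radius r.
Center = (9, 3), radius = 8

Circle with center (9, 3) and radius 8


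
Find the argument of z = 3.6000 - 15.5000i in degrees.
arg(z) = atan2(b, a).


Re = 3.6, Im = -15.5
arg = atan2(-15.5, 3.6) = -76.9244 degrees

arg(z) = -76.9244 degrees


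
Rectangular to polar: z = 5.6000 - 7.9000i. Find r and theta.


r = sqrt(31.36+62.41) = sqrt(93.77) = 9.6835
theta = atan2(-7.9, 5.6) = -54.6687 degrees

r = 9.6835, theta = -54.6687 degrees


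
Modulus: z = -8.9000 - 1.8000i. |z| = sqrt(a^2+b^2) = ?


|z| = sqrt((-8.9)^2 + (-1.8)^2) = sqrt(79.21 + 3.24) = sqrt(82.45) = 9.0802

|z| = 9.0802


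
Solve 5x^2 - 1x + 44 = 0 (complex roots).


disc = (-1)^2 - 4*5*44 = 1 - 880 = -879
sqrt(|disc|) = sqrt(879) = 29.6479
Real part = 1/(2*5) = 0.1000
Imag part = 29.6479/(2*5) = 2.9648

0.1000 ± 2.9648i


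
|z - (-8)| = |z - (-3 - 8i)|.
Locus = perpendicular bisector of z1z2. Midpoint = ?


Equal distances means the locus is the perpendicular bisector of z1 and z2.
Midpoint = ((-8+(-3))/2, (0+(-8))/2) = (-5.5000, -4.0000)

Perpendicular bisector through (-5.5000, -4.0000)


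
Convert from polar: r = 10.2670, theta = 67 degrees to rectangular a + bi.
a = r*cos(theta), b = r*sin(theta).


a = 10.2670*cos(67°) = 10.2670*0.39073 = 4.0116
b = 10.2670*sin(67°) = 10.2670*0.9205 = 9.4508

4.0116 + 9.4508i


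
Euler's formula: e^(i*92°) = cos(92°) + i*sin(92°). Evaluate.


cos(92°) = -0.0349
sin(92°) = 0.9994

e^(i*92°) = -0.0349 + 0.9994i


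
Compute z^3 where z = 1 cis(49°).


r^3 = 1^3 = 1
n*theta = 3*49° = 147° = 147° (mod 360)
a = 1*cos(147°) = -0.8387
b = 1*sin(147°) = 0.5446

1 cis(147°) = -0.8387 + 0.5446i


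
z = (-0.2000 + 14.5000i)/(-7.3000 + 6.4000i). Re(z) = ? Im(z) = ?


Multiply by conjugate: (-0.2000 + 14.5000i)(-7.3000 - 6.4000i) / ((-7.3)^2 + 6.4^2)
Numerator real = -0.2*(-7.3) + 14.5*6.4 = 94.26
Numerator imag = 14.5*(-7.3) - (-0.2)*6.4 = -104.57
Denominator = 94.25
Re(z) = 94.26/94.25 = 1.0001
Im(z) = -104.57/94.25 = -1.1095

Re(z) = 1.0001, Im(z) = -1.1095


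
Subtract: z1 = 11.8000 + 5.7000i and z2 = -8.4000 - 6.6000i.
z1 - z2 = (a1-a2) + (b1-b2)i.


Real: 11.8 + 8.4 = 20.2
Imag: 5.7 + 6.6 = 12.3

20.2000 + 12.3000i


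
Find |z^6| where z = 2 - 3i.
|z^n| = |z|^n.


|z| = sqrt(4+9) = sqrt(13) = 3.6056
|z^6| = |z|^6 = (sqrt(13))^6 = 13^3 = 2197

|z^6| = 2197


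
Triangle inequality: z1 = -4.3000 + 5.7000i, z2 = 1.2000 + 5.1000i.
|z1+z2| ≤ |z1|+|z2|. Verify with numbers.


|z1| = sqrt((-4.3)^2 + 5.7^2) = sqrt(50.98) = 7.1400
|z2| = sqrt(1.2^2 + 5.1^2) = sqrt(27.45) = 5.2393
z1+z2 = -3.1000 + 10.8000i
|z1+z2| = sqrt(126.25) = 11.2361
|z1|+|z2| = 7.1400 + 5.2393 = 12.3793

|z1+z2| = 11.2361 ≤ |z1|+|z2| = 12.3793 (verified)


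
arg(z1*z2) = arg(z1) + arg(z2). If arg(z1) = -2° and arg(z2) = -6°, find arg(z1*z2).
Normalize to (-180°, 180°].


arg(z1*z2) = -2° - 6° = -8°
Normalized to (-180°, 180°]: -8°

-8°


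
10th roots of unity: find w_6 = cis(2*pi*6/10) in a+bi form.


Angle = 360*6/10 = 216°
a = cos(216°) = -0.8090
b = sin(216°) = -0.5878

-0.8090 - 0.5878i


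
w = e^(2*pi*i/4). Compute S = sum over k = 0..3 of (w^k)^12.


The roots are w_k = w^k with w = e^(2*pi*i/4), and (w^k)^12 = (w^12)^k.
So S = 1 + u + u^2 + ... + u^(3) with u = w^12.
12 = 3*4 + 0, so 12 is a multiple of 4 and u = (w^4)^3 = 1.
Every one of the 4 terms equals 1: S = 4

S = 4


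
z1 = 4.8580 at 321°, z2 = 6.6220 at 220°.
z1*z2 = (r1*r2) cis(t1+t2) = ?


r = 4.8580 * 6.6220 = 32.1697
theta = 321° + 220° = 541° = 181° (mod 360)

32.1697 cis(181°)


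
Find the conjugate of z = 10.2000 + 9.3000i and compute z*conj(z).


z_bar = 10.2000 - 9.3000i
z*z_bar = 10.2^2 + 9.3^2 = 104.04 + 86.49 = 190.53

z_bar = 10.2000 - 9.3000i, z*z_bar = 190.53


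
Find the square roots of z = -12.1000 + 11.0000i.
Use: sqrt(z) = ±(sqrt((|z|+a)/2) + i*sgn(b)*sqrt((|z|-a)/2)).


|z| = sqrt(146.41+121) = 16.3527
sqrt((|z|+a)/2) = sqrt((16.3527+(-12.1))/2) = sqrt(2.1263) = 1.4582
sqrt((|z|-a)/2) = sqrt((16.3527-(-12.1))/2) = sqrt(14.2263) = 3.7718

±(1.4582 + 3.7718i) i.e. 1.4582 + 3.7718i and -1.4582 - 3.7718i


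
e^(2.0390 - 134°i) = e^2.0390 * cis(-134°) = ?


e^2.0390 = 7.6829
cos(-134°) = -0.69466
sin(-134°) = -0.71934
Real = 7.6829*(-0.69466) = -5.3370
Imag = 7.6829*(-0.71934) = -5.5266

-5.3370 - 5.5266i


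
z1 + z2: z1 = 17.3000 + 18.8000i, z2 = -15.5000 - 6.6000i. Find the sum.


Real: 17.3 - 15.5 = 1.8
Imag: 18.8 - 6.6 = 12.2

1.8000 + 12.2000i


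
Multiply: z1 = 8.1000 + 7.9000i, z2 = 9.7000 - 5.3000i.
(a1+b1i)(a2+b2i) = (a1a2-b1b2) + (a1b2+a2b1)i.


Real = 8.1*9.7 - 7.9*(-5.3) = 78.57 - (-41.87) = 120.44
Imag = 8.1*(-5.3) + 9.7*7.9 = -42.93 + 76.63 = 33.7

120.4400 + 33.7000i


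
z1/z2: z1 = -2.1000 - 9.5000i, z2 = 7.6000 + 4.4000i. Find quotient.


Conjugate of z2 = 7.6000 - 4.4000i
Numerator: (-2.1000 - 9.5000i)(7.6000 - 4.4000i) = -57.7600 - 62.9600i
Denominator: 7.6^2 + 4.4^2 = 77.12
Result = (-57.7600 - 62.9600i)/77.12

-0.7490 - 0.8164i


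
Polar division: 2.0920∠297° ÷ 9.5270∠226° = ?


r = 2.0920 / 9.5270 = 0.2196
theta = 297° - 226° = 71° = 71° (mod 360)

0.2196 cis(71°)


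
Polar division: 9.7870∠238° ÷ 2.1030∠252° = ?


r = 9.7870 / 2.1030 = 4.6538
theta = 238° - 252° = -14° = 346° (mod 360)

4.6538 cis(346°)


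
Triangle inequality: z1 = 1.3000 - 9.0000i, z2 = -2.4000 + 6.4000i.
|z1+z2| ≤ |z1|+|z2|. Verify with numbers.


|z1| = sqrt(1.3^2 + (-9)^2) = sqrt(82.69) = 9.0934
|z2| = sqrt((-2.4)^2 + 6.4^2) = sqrt(46.72) = 6.8352
z1+z2 = -1.1000 - 2.6000i
|z1+z2| = sqrt(7.97) = 2.8231
|z1|+|z2| = 9.0934 + 6.8352 = 15.9286

|z1+z2| = 2.8231 ≤ |z1|+|z2| = 15.9286 (verified)


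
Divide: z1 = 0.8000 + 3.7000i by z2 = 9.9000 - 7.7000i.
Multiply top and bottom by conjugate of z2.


Conjugate of z2 = 9.9000 + 7.7000i
Numerator: (0.8000 + 3.7000i)(9.9000 + 7.7000i) = -20.5700 + 42.7900i
Denominator: 9.9^2 + (-7.7)^2 = 157.3
Result = (-20.5700 + 42.7900i)/157.3

-0.1308 + 0.2720i


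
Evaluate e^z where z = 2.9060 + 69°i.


e^2.9060 = 18.2835
cos(69°) = 0.358368
sin(69°) = 0.93358
Real = 18.2835*0.358368 = 6.5522
Imag = 18.2835*0.93358 = 17.0691

6.5522 + 17.0691i


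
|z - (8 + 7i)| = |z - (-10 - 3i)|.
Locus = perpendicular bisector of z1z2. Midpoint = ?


Equal distances means the locus is the perpendicular bisector of z1 and z2.
Midpoint = ((8+(-10))/2, (7+(-3))/2) = (-1.0000, 2.0000)

Perpendicular bisector through (-1.0000, 2.0000)


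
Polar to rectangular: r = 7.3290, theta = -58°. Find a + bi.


a = 7.3290*cos(-58°) = 7.3290*0.52992 = 3.8838
b = 7.3290*sin(-58°) = 7.3290*(-0.848048) = -6.2153

3.8838 - 6.2153i


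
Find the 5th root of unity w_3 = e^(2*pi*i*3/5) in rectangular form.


Angle = 360*3/5 = 216°
a = cos(216°) = -0.8090
b = sin(216°) = -0.5878

-0.8090 - 0.5878i


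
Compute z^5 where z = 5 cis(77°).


r^5 = 5^5 = 3125
n*theta = 5*77° = 385° = 25° (mod 360)
a = 3125*cos(25°) = 2832.2118
b = 3125*sin(25°) = 1320.6821

3125 cis(25°) = 2832.2118 + 1320.6821i


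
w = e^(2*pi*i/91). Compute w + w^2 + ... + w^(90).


With w = e^(2*pi*i/91), all 91 of the 91th roots of unity w^0 = 1, w, ..., w^(90) sum to 0: 1 + w + ... + w^(90) = (1 - w^91)/(1 - w) = 0 since w^91 = 1, w ≠ 1.
Removing the root 1: w + w^2 + ... + w^(90) = 0 - 1 = -1

Sum = -1


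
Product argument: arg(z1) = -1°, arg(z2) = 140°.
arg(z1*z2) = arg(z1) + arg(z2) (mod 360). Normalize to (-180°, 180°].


arg(z1*z2) = -1° + 140° = 139°
Normalized to (-180°, 180°]: 139°

139°


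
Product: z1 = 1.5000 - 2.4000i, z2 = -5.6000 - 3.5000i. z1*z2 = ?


Real = 1.5*(-5.6) - (-2.4)*(-3.5) = -8.4 - 8.4 = -16.8
Imag = 1.5*(-3.5) - (5.6)*(-2.4) = -5.25 + 13.44 = 8.19

-16.8000 + 8.1900i


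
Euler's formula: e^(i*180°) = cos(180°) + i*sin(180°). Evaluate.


cos(180°) = -1.0000
sin(180°) = 0

e^(i*180°) = -1.0000 + 0i


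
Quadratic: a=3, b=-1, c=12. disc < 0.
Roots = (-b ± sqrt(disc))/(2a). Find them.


disc = (-1)^2 - 4*3*12 = 1 - 144 = -143
sqrt(|disc|) = sqrt(143) = 11.9583
Real part = 1/(2*3) = 0.1667
Imag part = 11.9583/(2*3) = 1.9930

0.1667 ± 1.9930i


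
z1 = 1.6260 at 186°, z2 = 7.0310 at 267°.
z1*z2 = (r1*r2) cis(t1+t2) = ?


r = 1.6260 * 7.0310 = 11.4324
theta = 186° + 267° = 453° = 93° (mod 360)

11.4324 cis(93°)


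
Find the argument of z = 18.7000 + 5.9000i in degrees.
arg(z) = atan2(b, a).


Re = 18.7, Im = 5.9
arg = atan2(5.9, 18.7) = 17.5109 degrees

arg(z) = 17.5109 degrees


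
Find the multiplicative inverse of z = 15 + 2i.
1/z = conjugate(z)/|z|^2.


|z|^2 = 225+4 = 229
1/z = (15 - 2i)/229

1/z = 0.0655 - 0.0087i


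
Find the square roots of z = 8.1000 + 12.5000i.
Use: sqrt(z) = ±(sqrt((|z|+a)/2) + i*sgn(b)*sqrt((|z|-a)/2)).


|z| = sqrt(65.61+156.25) = 14.8950
sqrt((|z|+a)/2) = sqrt((14.8950+8.1)/2) = sqrt(11.4975) = 3.3908
sqrt((|z|-a)/2) = sqrt((14.8950-8.1)/2) = sqrt(3.3975) = 1.8432

±(3.3908 + 1.8432i) i.e. 3.3908 + 1.8432i and -3.3908 - 1.8432i


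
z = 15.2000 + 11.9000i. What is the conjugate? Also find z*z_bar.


z_bar = 15.2000 - 11.9000i
z*z_bar = 15.2^2 + 11.9^2 = 231.04 + 141.61 = 372.65

z_bar = 15.2000 - 11.9000i, z*z_bar = 372.65


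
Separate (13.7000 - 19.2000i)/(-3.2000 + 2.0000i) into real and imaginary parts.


Multiply by conjugate: (13.7000 - 19.2000i)(-3.2000 - 2.0000i) / ((-3.2)^2 + 2^2)
Numerator real = 13.7*(-3.2) - (19.2)*2 = -82.24
Numerator imag = -19.2*(-3.2) - 13.7*2 = 34.04
Denominator = 14.24
Re(z) = -82.24/14.24 = -5.7753
Im(z) = 34.04/14.24 = 2.3904

Re(z) = -5.7753, Im(z) = 2.3904


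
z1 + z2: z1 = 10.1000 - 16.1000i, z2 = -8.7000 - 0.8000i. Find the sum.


Real: 10.1 - 8.7 = 1.4
Imag: -16.1 - 0.8 = -16.9

1.4000 - 16.9000i


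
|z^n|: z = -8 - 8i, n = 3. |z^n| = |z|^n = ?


|z| = sqrt(64+64) = sqrt(128) = 11.3137
|z^3| = |z|^3 = (sqrt(128))^3 = 128*sqrt(128)

|z^3| = 128*sqrt(128) ≈ 1448.1547


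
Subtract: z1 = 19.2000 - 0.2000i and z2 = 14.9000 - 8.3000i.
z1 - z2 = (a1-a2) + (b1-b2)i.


Real: 19.2 - 14.9 = 4.3
Imag: -0.2 + 8.3 = 8.1

4.3000 + 8.1000i


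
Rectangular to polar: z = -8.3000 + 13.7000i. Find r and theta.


r = sqrt(68.89+187.69) = sqrt(256.58) = 16.0181
theta = atan2(13.7, -8.3) = 121.2091 degrees

r = 16.0181, theta = 121.2091 degrees


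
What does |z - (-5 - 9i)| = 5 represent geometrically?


|z - z0| = r is a circle with center z0 and radius r.
Center = (-5, -9), radius = 5

Circle with center (-5, -9) and radius 5


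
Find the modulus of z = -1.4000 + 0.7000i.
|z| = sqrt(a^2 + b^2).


|z| = sqrt((-1.4)^2 + 0.7^2) = sqrt(1.96 + 0.49) = sqrt(2.45) = 1.5652

|z| = 1.5652


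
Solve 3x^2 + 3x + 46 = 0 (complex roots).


disc = 3^2 - 4*3*46 = 9 - 552 = -543
sqrt(|disc|) = sqrt(543) = 23.3024
Real part = -3/(2*3) = -0.5000
Imag part = 23.3024/(2*3) = 3.8837

-0.5000 ± 3.8837i


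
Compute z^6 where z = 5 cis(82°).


r^6 = 5^6 = 15625
n*theta = 6*82° = 492° = 132° (mod 360)
a = 15625*cos(132°) = -10455.1657
b = 15625*sin(132°) = 11611.6379

15625 cis(132°) = -10455.1657 + 11611.6379i


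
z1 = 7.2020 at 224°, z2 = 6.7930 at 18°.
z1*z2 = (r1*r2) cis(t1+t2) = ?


r = 7.2020 * 6.7930 = 48.9232
theta = 224° + 18° = 242° = 242° (mod 360)

48.9232 cis(242°)


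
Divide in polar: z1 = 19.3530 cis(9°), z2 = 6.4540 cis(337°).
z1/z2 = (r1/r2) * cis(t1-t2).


r = 19.3530 / 6.4540 = 2.9986
theta = 9° - 337° = -328° = 32° (mod 360)

2.9986 cis(32°)


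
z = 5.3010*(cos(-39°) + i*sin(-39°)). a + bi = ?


a = 5.3010*cos(-39°) = 5.3010*0.77715 = 4.1197
b = 5.3010*sin(-39°) = 5.3010*(-0.62932) = -3.3360

4.1197 - 3.3360i


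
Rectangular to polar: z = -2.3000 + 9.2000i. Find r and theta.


r = sqrt(5.29+84.64) = sqrt(89.93) = 9.4831
theta = atan2(9.2, -2.3) = 104.0362 degrees

r = 9.4831, theta = 104.0362 degrees


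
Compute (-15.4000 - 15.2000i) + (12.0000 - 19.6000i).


Real: -15.4 + 12 = -3.4
Imag: -15.2 - 19.6 = -34.8

-3.4000 - 34.8000i


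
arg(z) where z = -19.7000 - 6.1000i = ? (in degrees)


Re = -19.7, Im = -6.1
arg = atan2(-6.1, -19.7) = -162.7951 degrees

arg(z) = -162.7951 degrees


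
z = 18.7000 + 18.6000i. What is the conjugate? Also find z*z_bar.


z_bar = 18.7000 - 18.6000i
z*z_bar = 18.7^2 + 18.6^2 = 349.69 + 345.96 = 695.65

z_bar = 18.7000 - 18.6000i, z*z_bar = 695.65


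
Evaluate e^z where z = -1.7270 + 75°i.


e^-1.7270 = 0.17782
cos(75°) = 0.2588
sin(75°) = 0.9659
Real = 0.17782*0.2588 = 0.0460
Imag = 0.17782*0.9659 = 0.1718

0.0460 + 0.1718i


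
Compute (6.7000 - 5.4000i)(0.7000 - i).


Real = 6.7*0.7 - (-5.4)*(-1) = 4.69 - 5.4 = -0.71
Imag = 6.7*(-1) + 0.7*(-5.4) = -6.7 - (3.78) = -10.48

-0.7100 - 10.4800i


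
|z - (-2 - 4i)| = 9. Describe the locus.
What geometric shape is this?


|z - z0| = r is a circle with center z0 and radius r.
Center = (-2, -4), radius = 9

Circle with center (-2, -4) and radius 9


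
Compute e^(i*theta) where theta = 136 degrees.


cos(136°) = -0.7193
sin(136°) = 0.6947

e^(i*136°) = -0.7193 + 0.6947i


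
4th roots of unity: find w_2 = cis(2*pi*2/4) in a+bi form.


Angle = 360*2/4 = 180°
a = cos(180°) = -1.0000
b = sin(180°) = 0

-1.0000 + 0i


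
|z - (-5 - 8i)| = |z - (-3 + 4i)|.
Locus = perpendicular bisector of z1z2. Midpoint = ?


Equal distances means the locus is the perpendicular bisector of z1 and z2.
Midpoint = ((-5+(-3))/2, (-8+4)/2) = (-4.0000, -2.0000)

Perpendicular bisector through (-4.0000, -2.0000)


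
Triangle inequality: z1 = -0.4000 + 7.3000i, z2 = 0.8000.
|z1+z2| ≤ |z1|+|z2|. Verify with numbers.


|z1| = sqrt((-0.4)^2 + 7.3^2) = sqrt(53.45) = 7.3110
|z2| = sqrt(0.8^2 + 0^2) = sqrt(0.64) = 0.8000
z1+z2 = 0.4000 + 7.3000i
|z1+z2| = sqrt(53.45) = 7.3110
|z1|+|z2| = 7.3110 + 0.8000 = 8.1110

|z1+z2| = 7.3110 ≤ |z1|+|z2| = 8.1110 (verified)


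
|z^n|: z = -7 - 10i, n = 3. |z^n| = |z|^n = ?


|z| = sqrt(49+100) = sqrt(149) = 12.2066
|z^3| = |z|^3 = (sqrt(149))^3 = 149*sqrt(149)

|z^3| = 149*sqrt(149) ≈ 1818.7768


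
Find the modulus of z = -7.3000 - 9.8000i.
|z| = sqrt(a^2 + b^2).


|z| = sqrt((-7.3)^2 + (-9.8)^2) = sqrt(53.29 + 96.04) = sqrt(149.33) = 12.2201

|z| = 12.2201


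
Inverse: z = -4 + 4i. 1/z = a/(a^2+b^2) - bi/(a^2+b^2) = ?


|z|^2 = 16+16 = 32
1/z = (-4 - 4i)/32

1/z = -0.1250 - 0.1250i


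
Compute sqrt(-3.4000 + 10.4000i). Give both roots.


|z| = sqrt(11.56+108.16) = 10.9417
sqrt((|z|+a)/2) = sqrt((10.9417+(-3.4))/2) = sqrt(3.7708) = 1.9419
sqrt((|z|-a)/2) = sqrt((10.9417-(-3.4))/2) = sqrt(7.1708) = 2.6778

±(1.9419 + 2.6778i) i.e. 1.9419 + 2.6778i and -1.9419 - 2.6778i


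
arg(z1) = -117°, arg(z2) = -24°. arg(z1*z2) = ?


arg(z1*z2) = -117° - 24° = -141°
Normalized to (-180°, 180°]: -141°

-141°


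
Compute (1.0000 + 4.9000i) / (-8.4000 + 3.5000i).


Conjugate of z2 = -8.4000 - 3.5000i
Numerator: (1.0000 + 4.9000i)(-8.4000 - 3.5000i) = 8.7500 - 44.6600i
Denominator: (-8.4)^2 + 3.5^2 = 82.81
Result = (8.7500 - 44.6600i)/82.81

0.1057 - 0.5393i


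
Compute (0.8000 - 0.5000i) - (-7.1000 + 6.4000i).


Real: 0.8 + 7.1 = 7.9
Imag: -0.5 - 6.4 = -6.9

7.9000 - 6.9000i


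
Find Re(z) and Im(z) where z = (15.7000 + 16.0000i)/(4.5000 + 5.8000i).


Multiply by conjugate: (15.7000 + 16.0000i)(4.5000 - 5.8000i) / (4.5^2 + 5.8^2)
Numerator real = 15.7*4.5 + 16*5.8 = 163.45
Numerator imag = 16*4.5 - 15.7*5.8 = -19.06
Denominator = 53.89
Re(z) = 163.45/53.89 = 3.0330
Im(z) = -19.06/53.89 = -0.3537

Re(z) = 3.0330, Im(z) = -0.3537


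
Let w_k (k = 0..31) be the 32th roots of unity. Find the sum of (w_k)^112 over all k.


The roots are w_k = w^k with w = e^(2*pi*i/32), and (w^k)^112 = (w^112)^k.
So S = 1 + u + u^2 + ... + u^(31) with u = w^112.
112 = 3*32 + 16, so 112 is not a multiple of 32: u = (w^32)^3 * w^16 = w^16 ≠ 1 (w is a primitive 32th root), while u^32 = (w^32)^112 = 1.
Geometric series: S = (1 - u^32)/(1 - u) = (1 - 1)/(1 - u) = 0

S = 0


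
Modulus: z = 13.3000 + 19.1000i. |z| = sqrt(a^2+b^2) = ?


|z| = sqrt(13.3^2 + 19.1^2) = sqrt(176.89 + 364.81) = sqrt(541.7) = 23.2744

|z| = 23.2744


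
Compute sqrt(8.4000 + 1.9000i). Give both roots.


|z| = sqrt(70.56+3.61) = 8.6122
sqrt((|z|+a)/2) = sqrt((8.6122+8.4)/2) = sqrt(8.5061) = 2.9165
sqrt((|z|-a)/2) = sqrt((8.6122-8.4)/2) = sqrt(0.1061) = 0.3257

±(2.9165 + 0.3257i) i.e. 2.9165 + 0.3257i and -2.9165 - 0.3257i


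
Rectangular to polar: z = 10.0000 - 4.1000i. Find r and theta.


r = sqrt(100+16.81) = sqrt(116.81) = 10.8079
theta = atan2(-4.1, 10) = -22.2936 degrees

r = 10.8079, theta = -22.2936 degrees


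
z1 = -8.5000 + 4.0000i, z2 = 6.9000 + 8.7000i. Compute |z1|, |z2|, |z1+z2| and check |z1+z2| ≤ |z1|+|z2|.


|z1| = sqrt((-8.5)^2 + 4^2) = sqrt(88.25) = 9.3941
|z2| = sqrt(6.9^2 + 8.7^2) = sqrt(123.3) = 11.1041
z1+z2 = -1.6000 + 12.7000i
|z1+z2| = sqrt(163.85) = 12.8004
|z1|+|z2| = 9.3941 + 11.1041 = 20.4982

|z1+z2| = 12.8004 ≤ |z1|+|z2| = 20.4982 (verified)


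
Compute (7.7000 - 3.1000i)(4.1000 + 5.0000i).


Real = 7.7*4.1 - (-3.1)*5 = 31.57 - (-15.5) = 47.07
Imag = 7.7*5 + 4.1*(-3.1) = 38.5 - (12.71) = 25.79

47.0700 + 25.7900i


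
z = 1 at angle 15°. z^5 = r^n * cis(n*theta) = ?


r^5 = 1^5 = 1
n*theta = 5*15° = 75° = 75° (mod 360)
a = 1*cos(75°) = 0.2588
b = 1*sin(75°) = 0.9659

1 cis(75°) = 0.2588 + 0.9659i


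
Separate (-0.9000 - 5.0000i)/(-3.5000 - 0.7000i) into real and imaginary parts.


Multiply by conjugate: (-0.9000 - 5.0000i)(-3.5000 + 0.7000i) / ((-3.5)^2 + (-0.7)^2)
Numerator real = -0.9*(-3.5) - (5)*(-0.7) = 6.65
Numerator imag = -5*(-3.5) - (-0.9)*(-0.7) = 16.87
Denominator = 12.74
Re(z) = 6.65/12.74 = 0.5220
Im(z) = 16.87/12.74 = 1.3242

Re(z) = 0.5220, Im(z) = 1.3242


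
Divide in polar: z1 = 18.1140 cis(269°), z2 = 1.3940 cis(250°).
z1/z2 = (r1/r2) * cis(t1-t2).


r = 18.1140 / 1.3940 = 12.9943
theta = 269° - 250° = 19° = 19° (mod 360)

12.9943 cis(19°)


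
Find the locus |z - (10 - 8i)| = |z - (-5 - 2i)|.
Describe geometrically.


Equal distances means the locus is the perpendicular bisector of z1 and z2.
Midpoint = ((10+(-5))/2, (-8+(-2))/2) = (2.5000, -5.0000)

Perpendicular bisector through (2.5000, -5.0000)


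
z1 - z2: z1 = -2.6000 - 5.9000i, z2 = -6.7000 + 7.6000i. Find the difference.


Real: -2.6 + 6.7 = 4.1
Imag: -5.9 - 7.6 = -13.5

4.1000 - 13.5000i


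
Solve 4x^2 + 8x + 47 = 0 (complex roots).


disc = 8^2 - 4*4*47 = 64 - 752 = -688
sqrt(|disc|) = sqrt(688) = 26.2298
Real part = -8/(2*4) = -1.0000
Imag part = 26.2298/(2*4) = 3.2787

-1.0000 ± 3.2787i


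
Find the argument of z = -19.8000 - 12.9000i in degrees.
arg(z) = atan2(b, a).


Re = -19.8, Im = -12.9
arg = atan2(-12.9, -19.8) = -146.9151 degrees

arg(z) = -146.9151 degrees


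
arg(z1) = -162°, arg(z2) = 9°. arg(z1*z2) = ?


arg(z1*z2) = -162° + 9° = -153°
Normalized to (-180°, 180°]: -153°

-153°


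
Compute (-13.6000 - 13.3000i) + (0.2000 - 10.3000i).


Real: -13.6 + 0.2 = -13.4
Imag: -13.3 - 10.3 = -23.6

-13.4000 - 23.6000i


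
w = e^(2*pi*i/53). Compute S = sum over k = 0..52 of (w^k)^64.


The roots are w_k = w^k with w = e^(2*pi*i/53), and (w^k)^64 = (w^64)^k.
So S = 1 + u + u^2 + ... + u^(52) with u = w^64.
64 = 1*53 + 11, so 64 is not a multiple of 53: u = (w^53)^1 * w^11 = w^11 ≠ 1 (w is a primitive 53th root), while u^53 = (w^53)^64 = 1.
Geometric series: S = (1 - u^53)/(1 - u) = (1 - 1)/(1 - u) = 0

S = 0


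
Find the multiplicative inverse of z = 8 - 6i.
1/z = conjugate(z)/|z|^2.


|z|^2 = 64+36 = 100
1/z = (8 + 6i)/100

1/z = 0.0800 + 0.0600i


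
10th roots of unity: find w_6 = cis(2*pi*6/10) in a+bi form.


Angle = 360*6/10 = 216°
a = cos(216°) = -0.8090
b = sin(216°) = -0.5878

-0.8090 - 0.5878i


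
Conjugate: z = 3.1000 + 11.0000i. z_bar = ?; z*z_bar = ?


z_bar = 3.1000 - 11.0000i
z*z_bar = 3.1^2 + 11^2 = 9.61 + 121 = 130.61

z_bar = 3.1000 - 11.0000i, z*z_bar = 130.61


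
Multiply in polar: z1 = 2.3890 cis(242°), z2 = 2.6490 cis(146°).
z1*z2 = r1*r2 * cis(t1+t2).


r = 2.3890 * 2.6490 = 6.3285
theta = 242° + 146° = 388° = 28° (mod 360)

6.3285 cis(28°)


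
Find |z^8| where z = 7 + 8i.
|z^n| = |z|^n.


|z| = sqrt(49+64) = sqrt(113) = 10.6301
|z^8| = |z|^8 = (sqrt(113))^8 = 113^4 = 163047361

|z^8| = 163047361


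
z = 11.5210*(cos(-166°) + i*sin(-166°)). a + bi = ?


a = 11.5210*cos(-166°) = 11.5210*(-0.9703) = -11.1788
b = 11.5210*sin(-166°) = 11.5210*(-0.24192) = -2.7872

-11.1788 - 2.7872i


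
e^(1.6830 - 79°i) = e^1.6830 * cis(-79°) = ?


e^1.6830 = 5.3817
cos(-79°) = 0.19081
sin(-79°) = -0.98163
Real = 5.3817*0.19081 = 1.0269
Imag = 5.3817*(-0.98163) = -5.2828

1.0269 - 5.2828i


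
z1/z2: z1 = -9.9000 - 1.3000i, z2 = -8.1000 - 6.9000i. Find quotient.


Conjugate of z2 = -8.1000 + 6.9000i
Numerator: (-9.9000 - 1.3000i)(-8.1000 + 6.9000i) = 89.1600 - 57.7800i
Denominator: (-8.1)^2 + (-6.9)^2 = 113.22
Result = (89.1600 - 57.7800i)/113.22

0.7875 - 0.5103i


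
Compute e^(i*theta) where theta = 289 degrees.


cos(289°) = 0.3256
sin(289°) = -0.9455

e^(i*289°) = 0.3256 - 0.9455i


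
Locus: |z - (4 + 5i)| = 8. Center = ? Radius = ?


|z - z0| = r is a circle with center z0 and radius r.
Center = (4, 5), radius = 8

Circle with center (4, 5) and radius 8


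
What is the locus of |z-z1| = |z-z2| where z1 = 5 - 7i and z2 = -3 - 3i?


Equal distances means the locus is the perpendicular bisector of z1 and z2.
Midpoint = ((5+(-3))/2, (-7+(-3))/2) = (1.0000, -5.0000)

Perpendicular bisector through (1.0000, -5.0000)


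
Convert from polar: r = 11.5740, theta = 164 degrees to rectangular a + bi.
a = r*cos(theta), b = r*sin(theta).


a = 11.5740*cos(164°) = 11.5740*(-0.96126) = -11.1256
b = 11.5740*sin(164°) = 11.5740*0.275637 = 3.1902

-11.1256 + 3.1902i


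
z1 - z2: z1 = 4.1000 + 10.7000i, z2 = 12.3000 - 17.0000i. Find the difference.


Real: 4.1 - 12.3 = -8.2
Imag: 10.7 + 17 = 27.7

-8.2000 + 27.7000i


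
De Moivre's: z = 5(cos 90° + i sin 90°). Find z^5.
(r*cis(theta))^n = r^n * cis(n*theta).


r^5 = 5^5 = 3125
n*theta = 5*90° = 450° = 90° (mod 360)
a = 3125*cos(90°) = 0
b = 3125*sin(90°) = 3125.0000

3125 cis(90°) = 0 + 3125.0000i


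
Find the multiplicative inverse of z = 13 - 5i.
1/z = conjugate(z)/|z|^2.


|z|^2 = 169+25 = 194
1/z = (13 + 5i)/194

1/z = 0.0670 + 0.0258i


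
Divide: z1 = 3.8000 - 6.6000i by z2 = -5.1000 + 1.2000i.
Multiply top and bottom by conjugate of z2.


Conjugate of z2 = -5.1000 - 1.2000i
Numerator: (3.8000 - 6.6000i)(-5.1000 - 1.2000i) = -27.3000 + 29.1000i
Denominator: (-5.1)^2 + 1.2^2 = 27.45
Result = (-27.3000 + 29.1000i)/27.45

-0.9945 + 1.0601i


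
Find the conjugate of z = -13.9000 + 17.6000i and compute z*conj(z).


z_bar = -13.9000 - 17.6000i
z*z_bar = (-13.9)^2 + 17.6^2 = 193.21 + 309.76 = 502.97

z_bar = -13.9000 - 17.6000i, z*z_bar = 502.97


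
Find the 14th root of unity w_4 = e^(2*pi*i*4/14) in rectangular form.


Angle = 360*4/14 = 102.8571°
a = cos(102.8571°) = -0.2225
b = sin(102.8571°) = 0.9749

-0.2225 + 0.9749i


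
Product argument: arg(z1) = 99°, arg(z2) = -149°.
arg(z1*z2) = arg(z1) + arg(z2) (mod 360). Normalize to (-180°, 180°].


arg(z1*z2) = 99° - 149° = -50°
Normalized to (-180°, 180°]: -50°

-50°


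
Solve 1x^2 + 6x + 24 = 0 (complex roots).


disc = 6^2 - 4*1*24 = 36 - 96 = -60
sqrt(|disc|) = sqrt(60) = 7.7460
Real part = -6/(2*1) = -3.0000
Imag part = 7.7460/(2*1) = 3.8730

-3.0000 ± 3.8730i


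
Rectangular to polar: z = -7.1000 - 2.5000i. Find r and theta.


r = sqrt(50.41+6.25) = sqrt(56.66) = 7.5273
theta = atan2(-2.5, -7.1) = -160.6022 degrees

r = 7.5273, theta = -160.6022 degrees


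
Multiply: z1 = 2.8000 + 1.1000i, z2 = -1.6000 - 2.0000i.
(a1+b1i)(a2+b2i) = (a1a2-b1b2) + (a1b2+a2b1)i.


Real = 2.8*(-1.6) - 1.1*(-2) = -4.48 - (-2.2) = -2.28
Imag = 2.8*(-2) - (1.6)*1.1 = -5.6 - (1.76) = -7.36

-2.2800 - 7.3600i


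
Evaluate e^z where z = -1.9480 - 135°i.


e^-1.9480 = 0.1426
cos(-135°) = -0.7071
sin(-135°) = -0.7071
Real = 0.1426*(-0.7071) = -0.1008
Imag = 0.1426*(-0.7071) = -0.1008

-0.1008 - 0.1008i


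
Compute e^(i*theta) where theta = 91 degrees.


cos(91°) = -0.0175
sin(91°) = 0.9998

e^(i*91°) = -0.0175 + 0.9998i


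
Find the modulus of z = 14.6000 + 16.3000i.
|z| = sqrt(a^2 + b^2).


|z| = sqrt(14.6^2 + 16.3^2) = sqrt(213.16 + 265.69) = sqrt(478.85) = 21.8826

|z| = 21.8826


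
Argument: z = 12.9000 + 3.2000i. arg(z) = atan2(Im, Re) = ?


Re = 12.9, Im = 3.2
arg = atan2(3.2, 12.9) = 13.9317 degrees

arg(z) = 13.9317 degrees


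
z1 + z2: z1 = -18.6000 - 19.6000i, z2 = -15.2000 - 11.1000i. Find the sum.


Real: -18.6 - 15.2 = -33.8
Imag: -19.6 - 11.1 = -30.7

-33.8000 - 30.7000i


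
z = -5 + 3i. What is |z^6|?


|z| = sqrt(25+9) = sqrt(34) = 5.8310
|z^6| = |z|^6 = (sqrt(34))^6 = 34^3 = 39304

|z^6| = 39304


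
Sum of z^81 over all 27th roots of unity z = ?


The roots are w_k = w^k with w = e^(2*pi*i/27), and (w^k)^81 = (w^81)^k.
So S = 1 + u + u^2 + ... + u^(26) with u = w^81.
81 = 3*27 + 0, so 81 is a multiple of 27 and u = (w^27)^3 = 1.
Every one of the 27 terms equals 1: S = 27

S = 27


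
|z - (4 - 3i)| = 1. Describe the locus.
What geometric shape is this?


|z - z0| = r is a circle with center z0 and radius r.
Center = (4, -3), radius = 1

Circle with center (4, -3) and radius 1


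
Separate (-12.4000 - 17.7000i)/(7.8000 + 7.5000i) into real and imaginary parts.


Multiply by conjugate: (-12.4000 - 17.7000i)(7.8000 - 7.5000i) / (7.8^2 + 7.5^2)
Numerator real = -12.4*7.8 - (17.7)*7.5 = -229.47
Numerator imag = -17.7*7.8 - (-12.4)*7.5 = -45.06
Denominator = 117.09
Re(z) = -229.47/117.09 = -1.9598
Im(z) = -45.06/117.09 = -0.3848

Re(z) = -1.9598, Im(z) = -0.3848


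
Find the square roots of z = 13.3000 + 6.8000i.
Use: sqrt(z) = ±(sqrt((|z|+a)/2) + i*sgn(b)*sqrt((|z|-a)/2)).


|z| = sqrt(176.89+46.24) = 14.9375
sqrt((|z|+a)/2) = sqrt((14.9375+13.3)/2) = sqrt(14.1188) = 3.7575
sqrt((|z|-a)/2) = sqrt((14.9375-13.3)/2) = sqrt(0.8188) = 0.9049

±(3.7575 + 0.9049i) i.e. 3.7575 + 0.9049i and -3.7575 - 0.9049i


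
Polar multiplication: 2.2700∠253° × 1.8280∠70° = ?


r = 2.2700 * 1.8280 = 4.1496
theta = 253° + 70° = 323° = 323° (mod 360)

4.1496 cis(323°)


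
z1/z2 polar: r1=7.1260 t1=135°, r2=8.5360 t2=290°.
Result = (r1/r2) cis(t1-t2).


r = 7.1260 / 8.5360 = 0.8348
theta = 135° - 290° = -155° = 205° (mod 360)

0.8348 cis(205°)


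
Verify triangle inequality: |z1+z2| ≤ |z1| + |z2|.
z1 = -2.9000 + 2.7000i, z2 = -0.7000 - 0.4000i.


|z1| = sqrt((-2.9)^2 + 2.7^2) = sqrt(15.7) = 3.9623
|z2| = sqrt((-0.7)^2 + (-0.4)^2) = sqrt(0.65) = 0.8062
z1+z2 = -3.6000 + 2.3000i
|z1+z2| = sqrt(18.25) = 4.2720
|z1|+|z2| = 3.9623 + 0.8062 = 4.7685

|z1+z2| = 4.2720 ≤ |z1|+|z2| = 4.7685 (verified)


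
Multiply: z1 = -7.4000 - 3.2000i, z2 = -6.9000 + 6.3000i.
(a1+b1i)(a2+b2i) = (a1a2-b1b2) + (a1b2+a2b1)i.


Real = -7.4*(-6.9) - (-3.2)*6.3 = 51.06 - (-20.16) = 71.22
Imag = -7.4*6.3 - (6.9)*(-3.2) = -46.62 + 22.08 = -24.54

71.2200 - 24.5400i


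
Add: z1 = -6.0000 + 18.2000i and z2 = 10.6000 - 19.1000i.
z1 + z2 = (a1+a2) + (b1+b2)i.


Real: -6 + 10.6 = 4.6
Imag: 18.2 - 19.1 = -0.9

4.6000 - 0.9000i


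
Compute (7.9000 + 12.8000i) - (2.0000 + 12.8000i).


Real: 7.9 - 2 = 5.9
Imag: 12.8 - 12.8 = 0

5.9000


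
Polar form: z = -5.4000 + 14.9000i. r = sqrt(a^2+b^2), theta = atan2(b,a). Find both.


r = sqrt(29.16+222.01) = sqrt(251.17) = 15.8483
theta = atan2(14.9, -5.4) = 109.9213 degrees

r = 15.8483, theta = 109.9213 degrees


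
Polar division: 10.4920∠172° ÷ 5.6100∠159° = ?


r = 10.4920 / 5.6100 = 1.8702
theta = 172° - 159° = 13° = 13° (mod 360)

1.8702 cis(13°)


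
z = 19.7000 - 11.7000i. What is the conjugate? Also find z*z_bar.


z_bar = 19.7000 + 11.7000i
z*z_bar = 19.7^2 + (-11.7)^2 = 388.09 + 136.89 = 524.98

z_bar = 19.7000 + 11.7000i, z*z_bar = 524.98


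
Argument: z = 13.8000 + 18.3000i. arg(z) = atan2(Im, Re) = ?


Re = 13.8, Im = 18.3
arg = atan2(18.3, 13.8) = 52.9801 degrees

arg(z) = 52.9801 degrees


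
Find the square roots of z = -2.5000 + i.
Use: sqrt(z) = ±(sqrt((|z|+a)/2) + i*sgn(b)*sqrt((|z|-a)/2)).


|z| = sqrt(6.25+1) = 2.6926
sqrt((|z|+a)/2) = sqrt((2.6926+(-2.5))/2) = sqrt(0.0963) = 0.3103
sqrt((|z|-a)/2) = sqrt((2.6926-(-2.5))/2) = sqrt(2.5963) = 1.6113

±(0.3103 + 1.6113i) i.e. 0.3103 + 1.6113i and -0.3103 - 1.6113i


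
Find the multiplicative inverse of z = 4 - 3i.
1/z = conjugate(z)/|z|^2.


|z|^2 = 16+9 = 25
1/z = (4 + 3i)/25

1/z = 0.1600 + 0.1200i


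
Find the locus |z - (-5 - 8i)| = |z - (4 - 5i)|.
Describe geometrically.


Equal distances means the locus is the perpendicular bisector of z1 and z2.
Midpoint = ((-5+4)/2, (-8+(-5))/2) = (-0.5000, -6.5000)

Perpendicular bisector through (-0.5000, -6.5000)


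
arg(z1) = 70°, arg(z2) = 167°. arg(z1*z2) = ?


arg(z1*z2) = 70° + 167° = 237°
Normalized to (-180°, 180°]: -123°

-123°


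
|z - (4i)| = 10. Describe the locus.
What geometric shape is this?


|z - z0| = r is a circle with center z0 and radius r.
Center = (0, 4), radius = 10

Circle with center (0, 4) and radius 10


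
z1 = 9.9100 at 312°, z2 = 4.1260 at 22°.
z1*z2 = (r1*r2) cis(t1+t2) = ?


r = 9.9100 * 4.1260 = 40.8887
theta = 312° + 22° = 334° = 334° (mod 360)

40.8887 cis(334°)


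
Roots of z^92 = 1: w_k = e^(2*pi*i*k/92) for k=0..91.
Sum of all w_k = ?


The sum of all 92th roots of unity is 0.
Geometric series: (1 - w^92)/(1 - w) = (1-1)/(1-w) = 0 since w^92 = 1, w ≠ 1.
Alternatively: coefficient of z^91 in z^92 - 1 is 0.

0


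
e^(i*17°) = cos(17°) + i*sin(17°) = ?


cos(17°) = 0.9563
sin(17°) = 0.2924

e^(i*17°) = 0.9563 + 0.2924i


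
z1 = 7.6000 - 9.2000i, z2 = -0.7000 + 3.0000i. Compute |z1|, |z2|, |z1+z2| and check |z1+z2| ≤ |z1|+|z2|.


|z1| = sqrt(7.6^2 + (-9.2)^2) = sqrt(142.4) = 11.9331
|z2| = sqrt((-0.7)^2 + 3^2) = sqrt(9.49) = 3.0806
z1+z2 = 6.9000 - 6.2000i
|z1+z2| = sqrt(86.05) = 9.2763
|z1|+|z2| = 11.9331 + 3.0806 = 15.0137

|z1+z2| = 9.2763 ≤ |z1|+|z2| = 15.0137 (verified)


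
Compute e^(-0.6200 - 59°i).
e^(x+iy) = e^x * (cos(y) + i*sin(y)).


e^-0.6200 = 0.53794
cos(-59°) = 0.51504
sin(-59°) = -0.8572
Real = 0.53794*0.51504 = 0.2771
Imag = 0.53794*(-0.8572) = -0.4611

0.2771 - 0.4611i


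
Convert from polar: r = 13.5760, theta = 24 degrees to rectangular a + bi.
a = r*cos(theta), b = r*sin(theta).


a = 13.5760*cos(24°) = 13.5760*0.913545 = 12.4023
b = 13.5760*sin(24°) = 13.5760*0.40674 = 5.5219

12.4023 + 5.5219i


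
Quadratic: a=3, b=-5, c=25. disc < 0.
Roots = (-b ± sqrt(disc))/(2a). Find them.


disc = (-5)^2 - 4*3*25 = 25 - 300 = -275
sqrt(|disc|) = sqrt(275) = 16.5831
Real part = 5/(2*3) = 0.8333
Imag part = 16.5831/(2*3) = 2.7639

0.8333 ± 2.7639i


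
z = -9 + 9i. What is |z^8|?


|z| = sqrt(81+81) = sqrt(162) = 12.7279
|z^8| = |z|^8 = (sqrt(162))^8 = 162^4 = 688747536

|z^8| = 688747536


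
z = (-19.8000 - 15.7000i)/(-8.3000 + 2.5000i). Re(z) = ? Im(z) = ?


Multiply by conjugate: (-19.8000 - 15.7000i)(-8.3000 - 2.5000i) / ((-8.3)^2 + 2.5^2)
Numerator real = -19.8*(-8.3) - (15.7)*2.5 = 125.09
Numerator imag = -15.7*(-8.3) - (-19.8)*2.5 = 179.81
Denominator = 75.14
Re(z) = 125.09/75.14 = 1.6648
Im(z) = 179.81/75.14 = 2.3930

Re(z) = 1.6648, Im(z) = 2.3930


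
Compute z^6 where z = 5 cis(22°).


r^6 = 5^6 = 15625
n*theta = 6*22° = 132° = 132° (mod 360)
a = 15625*cos(132°) = -10455.1657
b = 15625*sin(132°) = 11611.6379

15625 cis(132°) = -10455.1657 + 11611.6379i


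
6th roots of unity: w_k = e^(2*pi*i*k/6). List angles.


The 6th roots of unity are cis(360k/6°) for k=0..5
Angle step = 360/6 = 60°
Primitive root: cis(60°)
Primitive root = 0.5000 + 0.8660i

6 roots at angles: 0°, 60°, 120°, 180°, 240°, 300°


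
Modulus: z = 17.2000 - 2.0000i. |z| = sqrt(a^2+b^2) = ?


|z| = sqrt(17.2^2 + (-2)^2) = sqrt(295.84 + 4) = sqrt(299.84) = 17.3159

|z| = 17.3159


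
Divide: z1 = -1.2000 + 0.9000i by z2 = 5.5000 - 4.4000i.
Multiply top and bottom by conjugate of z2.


Conjugate of z2 = 5.5000 + 4.4000i
Numerator: (-1.2000 + 0.9000i)(5.5000 + 4.4000i) = -10.5600 - 0.3300i
Denominator: 5.5^2 + (-4.4)^2 = 49.61
Result = (-10.5600 - 0.3300i)/49.61

-0.2129 - 0.0067i


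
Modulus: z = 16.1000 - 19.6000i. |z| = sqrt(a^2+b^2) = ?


|z| = sqrt(16.1^2 + (-19.6)^2) = sqrt(259.21 + 384.16) = sqrt(643.37) = 25.3647

|z| = 25.3647


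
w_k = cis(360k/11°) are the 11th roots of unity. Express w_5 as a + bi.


Angle = 360*5/11 = 163.6364°
a = cos(163.6364°) = -0.9595
b = sin(163.6364°) = 0.2817

-0.9595 + 0.2817i


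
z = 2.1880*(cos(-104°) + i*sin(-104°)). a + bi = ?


a = 2.1880*cos(-104°) = 2.1880*(-0.2419) = -0.5293
b = 2.1880*sin(-104°) = 2.1880*(-0.9703) = -2.1230

-0.5293 - 2.1230i


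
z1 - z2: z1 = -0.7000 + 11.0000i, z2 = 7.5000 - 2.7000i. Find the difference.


Real: -0.7 - 7.5 = -8.2
Imag: 11 + 2.7 = 13.7

-8.2000 + 13.7000i


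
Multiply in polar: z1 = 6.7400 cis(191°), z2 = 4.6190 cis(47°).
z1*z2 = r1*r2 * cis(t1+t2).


r = 6.7400 * 4.6190 = 31.1321
theta = 191° + 47° = 238° = 238° (mod 360)

31.1321 cis(238°)


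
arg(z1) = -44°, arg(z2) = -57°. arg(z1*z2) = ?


arg(z1*z2) = -44° - 57° = -101°
Normalized to (-180°, 180°]: -101°

-101°


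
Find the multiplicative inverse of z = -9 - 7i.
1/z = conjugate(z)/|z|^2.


|z|^2 = 81+49 = 130
1/z = (-9 + 7i)/130

1/z = -0.0692 + 0.0538i


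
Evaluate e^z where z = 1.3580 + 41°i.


e^1.3580 = 3.8884
cos(41°) = 0.7547
sin(41°) = 0.65606
Real = 3.8884*0.7547 = 2.9346
Imag = 3.8884*0.65606 = 2.5510

2.9346 + 2.5510i


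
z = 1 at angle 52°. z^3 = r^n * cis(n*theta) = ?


r^3 = 1^3 = 1
n*theta = 3*52° = 156° = 156° (mod 360)
a = 1*cos(156°) = -0.9135
b = 1*sin(156°) = 0.4067

1 cis(156°) = -0.9135 + 0.4067i


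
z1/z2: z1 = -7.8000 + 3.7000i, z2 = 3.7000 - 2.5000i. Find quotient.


Conjugate of z2 = 3.7000 + 2.5000i
Numerator: (-7.8000 + 3.7000i)(3.7000 + 2.5000i) = -38.1100 - 5.8100i
Denominator: 3.7^2 + (-2.5)^2 = 19.94
Result = (-38.1100 - 5.8100i)/19.94

-1.9112 - 0.2914i


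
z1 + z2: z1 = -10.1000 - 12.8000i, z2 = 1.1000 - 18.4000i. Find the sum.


Real: -10.1 + 1.1 = -9
Imag: -12.8 - 18.4 = -31.2

-9.0000 - 31.2000i


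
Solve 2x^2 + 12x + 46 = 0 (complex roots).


disc = 12^2 - 4*2*46 = 144 - 368 = -224
sqrt(|disc|) = sqrt(224) = 14.9666
Real part = -12/(2*2) = -3.0000
Imag part = 14.9666/(2*2) = 3.7417

-3.0000 ± 3.7417i


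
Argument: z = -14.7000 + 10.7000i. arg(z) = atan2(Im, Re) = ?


Re = -14.7, Im = 10.7
arg = atan2(10.7, -14.7) = 143.9495 degrees

arg(z) = 143.9495 degrees


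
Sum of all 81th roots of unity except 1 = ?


With w = e^(2*pi*i/81), all 81 of the 81th roots of unity w^0 = 1, w, ..., w^(80) sum to 0: 1 + w + ... + w^(80) = (1 - w^81)/(1 - w) = 0 since w^81 = 1, w ≠ 1.
Removing the root 1: w + w^2 + ... + w^(80) = 0 - 1 = -1

Sum = -1


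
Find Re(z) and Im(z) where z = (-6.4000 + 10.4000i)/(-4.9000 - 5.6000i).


Multiply by conjugate: (-6.4000 + 10.4000i)(-4.9000 + 5.6000i) / ((-4.9)^2 + (-5.6)^2)
Numerator real = -6.4*(-4.9) + 10.4*(-5.6) = -26.88
Numerator imag = 10.4*(-4.9) - (-6.4)*(-5.6) = -86.8
Denominator = 55.37
Re(z) = -26.88/55.37 = -0.4855
Im(z) = -86.8/55.37 = -1.5676

Re(z) = -0.4855, Im(z) = -1.5676


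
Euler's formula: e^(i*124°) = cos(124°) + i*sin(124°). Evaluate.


cos(124°) = -0.5592
sin(124°) = 0.8290

e^(i*124°) = -0.5592 + 0.8290i


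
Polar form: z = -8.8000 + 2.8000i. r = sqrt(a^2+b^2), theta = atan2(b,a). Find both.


r = sqrt(77.44+7.84) = sqrt(85.28) = 9.2347
theta = atan2(2.8, -8.8) = 162.3499 degrees

r = 9.2347, theta = 162.3499 degrees


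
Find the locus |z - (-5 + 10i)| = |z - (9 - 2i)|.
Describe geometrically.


Equal distances means the locus is the perpendicular bisector of z1 and z2.
Midpoint = ((-5+9)/2, (10+(-2))/2) = (2.0000, 4.0000)

Perpendicular bisector through (2.0000, 4.0000)


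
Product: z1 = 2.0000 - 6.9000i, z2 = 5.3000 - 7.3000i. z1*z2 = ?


Real = 2*5.3 - (-6.9)*(-7.3) = 10.6 - 50.37 = -39.77
Imag = 2*(-7.3) + 5.3*(-6.9) = -14.6 - (36.57) = -51.17

-39.7700 - 51.1700i


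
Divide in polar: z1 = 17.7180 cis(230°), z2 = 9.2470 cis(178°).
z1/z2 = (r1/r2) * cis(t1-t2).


r = 17.7180 / 9.2470 = 1.9161
theta = 230° - 178° = 52° = 52° (mod 360)

1.9161 cis(52°)


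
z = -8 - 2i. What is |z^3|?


|z| = sqrt(64+4) = sqrt(68) = 8.2462
|z^3| = |z|^3 = (sqrt(68))^3 = 68*sqrt(68)

|z^3| = 68*sqrt(68) ≈ 560.7424
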